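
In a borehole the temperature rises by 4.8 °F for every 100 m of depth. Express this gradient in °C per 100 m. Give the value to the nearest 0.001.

2.667 °C/100 m

Since only a temperature interval is involved, the additive offset between the scales drops out.
A change of 1°F is a change of 5/9°C, so 4.8 × 5/9 = 2.667.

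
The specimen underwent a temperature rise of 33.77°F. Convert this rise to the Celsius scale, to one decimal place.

18.8°C

Only the scale ratio 5/9 matters for a change in temperature.
33.77 × 5/9 = 18.8.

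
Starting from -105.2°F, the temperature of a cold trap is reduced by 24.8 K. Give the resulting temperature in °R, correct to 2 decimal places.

Initial temperature in Celsius: (-105.2 - 32) × 5/9 = -76.2222°C.
The 24.8 K change is an interval; Kelvin and Celsius degrees are the same size, so ΔC = -24.8°C.
Final Celsius temperature: -76.2222 - 24.8000 = -101.0222°C.
In Rankine: -101.0222 × 1.8 + 491.67 = 309.83°R.

309.83°R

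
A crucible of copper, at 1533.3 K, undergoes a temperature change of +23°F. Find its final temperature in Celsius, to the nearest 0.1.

Initial temperature in Celsius: 1533.3 - 273.15 = 1260.1500°C.
The 23°F change is an interval, so only the factor 5/9 applies: +23 × 5/9 = +12.7778°C.
Final Celsius temperature: 1260.1500 + 12.7778 = 1272.9278°C.

1272.9°C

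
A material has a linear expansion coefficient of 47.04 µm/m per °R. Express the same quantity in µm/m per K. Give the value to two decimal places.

Since only a temperature interval is involved, the additive offset between the scales drops out.
A change of 1 K is a change of 1.8°R, so per K the value is 47.04 × 1.8 = 84.67.

84.67 µm/m per K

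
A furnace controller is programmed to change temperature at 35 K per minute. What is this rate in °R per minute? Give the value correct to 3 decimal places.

The quantity depends on a temperature interval, so only the ratio of degree sizes applies; the offset between the scales is irrelevant.
A change of 1 K is a change of 1.8°R, so 35 × 1.8 = 63.000.

63.000 °R/minute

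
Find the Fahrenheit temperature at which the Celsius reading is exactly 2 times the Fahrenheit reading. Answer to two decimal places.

Let F be the Fahrenheit reading. The Celsius reading is C = 5/9·F - 17.7778.
Require C = 2·F: 5/9·F - 17.7778 = 2·F.
(-13/9)·F = 17.7778  ⇒  F = -12.31.

-12.31°F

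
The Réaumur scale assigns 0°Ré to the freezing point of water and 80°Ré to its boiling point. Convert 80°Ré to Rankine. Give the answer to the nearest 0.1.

671.7°R

Linear interpolation between the fixed points: C = (80 - 0) × 100 / (80 - 0) = 100.0000°C.
Then 100.0000 × 1.8 + 491.67 = 671.7°R.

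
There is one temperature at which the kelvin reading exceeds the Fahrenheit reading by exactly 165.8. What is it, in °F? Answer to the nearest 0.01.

Let F be the Fahrenheit reading. The kelvin reading is K = 5/9·F + 255.372.
Require K - F = 165.8: (-4/9)·F + 255.372 = 165.8.
F = (165.8 - 255.372) / (-4/9) = 201.54.

201.54°F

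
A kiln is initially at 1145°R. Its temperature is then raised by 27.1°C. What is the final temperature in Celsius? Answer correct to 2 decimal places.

390.06°C

Initial temperature in Celsius: (1145 - 491.67) × 5/9 = 362.9611°C.
Final Celsius temperature: 362.9611 + 27.1000 = 390.0611°C.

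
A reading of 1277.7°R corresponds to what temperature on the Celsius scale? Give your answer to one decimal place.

436.7°C

In Celsius: (1277.7 - 491.67) × 5/9 = 436.6833°C.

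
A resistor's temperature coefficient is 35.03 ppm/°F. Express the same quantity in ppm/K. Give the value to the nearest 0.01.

Since only a temperature interval is involved, the additive offset between the scales drops out.
A change of 1 K is a change of 1.8°F, so per K the value is 35.03 × 1.8 = 63.05.

63.05 ppm/K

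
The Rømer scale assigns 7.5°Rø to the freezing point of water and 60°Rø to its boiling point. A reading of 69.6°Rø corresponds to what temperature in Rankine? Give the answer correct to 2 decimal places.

704.58°R

Linear interpolation between the fixed points: C = (69.6 - 7.5) × 100 / (60 - 7.5) = 118.2857°C.
Then 118.2857 × 1.8 + 491.67 = 704.58°R.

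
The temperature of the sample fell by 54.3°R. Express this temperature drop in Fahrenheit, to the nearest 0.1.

54.3°F

Rankine and Fahrenheit degrees are the same size, so the interval is unchanged: 54.3.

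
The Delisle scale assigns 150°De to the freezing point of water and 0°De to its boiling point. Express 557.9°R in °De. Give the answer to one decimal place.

94.8°De

First in Celsius: (557.9 - 491.67) × 5/9 = 36.7944°C.
Linearly onto the Delisle scale: 150 + (36.7944 / 100) × (0 - 150) = 94.8°De.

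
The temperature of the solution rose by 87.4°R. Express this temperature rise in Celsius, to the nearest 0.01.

Only the scale ratio 5/9 matters for a change in temperature.
87.4 × 5/9 = 48.56.

48.56°C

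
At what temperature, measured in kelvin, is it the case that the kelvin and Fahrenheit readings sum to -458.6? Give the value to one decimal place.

Let K be the kelvin reading. The Fahrenheit reading is F = 1.8·K - 459.67.
Require K + F = -458.6: (2.8)·K - 459.67 = -458.6.
K = (-458.6 + 459.67) / (2.8) = 0.4.

0.4 K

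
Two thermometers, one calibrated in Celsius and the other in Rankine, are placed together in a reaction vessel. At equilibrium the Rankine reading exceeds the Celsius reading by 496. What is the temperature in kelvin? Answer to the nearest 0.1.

Let x be the Celsius reading; then the Rankine reading is 1.8·x + 491.67.
(1.8·x + 491.67) - x = 496  ⇒  (0.8)·x = 4.33  ⇒  x = 5.4125°C.
In kelvin: 5.4125 + 273.15 = 278.6 K.

278.6 K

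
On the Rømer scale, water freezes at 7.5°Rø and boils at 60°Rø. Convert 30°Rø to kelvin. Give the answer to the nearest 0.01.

Linear interpolation between the fixed points: C = (30 - 7.5) × 100 / (60 - 7.5) = 42.8571°C.
Then 42.8571 + 273.15 = 316.01 K.

316.01 K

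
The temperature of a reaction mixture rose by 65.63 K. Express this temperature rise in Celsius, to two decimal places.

65.63°C

Kelvin and Celsius degrees are the same size, so the interval is unchanged: 65.63.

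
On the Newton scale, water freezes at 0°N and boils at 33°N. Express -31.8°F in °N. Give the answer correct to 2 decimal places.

First in Celsius: (-31.8 - 32) × 5/9 = -35.4444°C.
Linearly onto the Newton scale: 0 + (-35.4444 / 100) × (33 - 0) = -11.70°N.

-11.70°N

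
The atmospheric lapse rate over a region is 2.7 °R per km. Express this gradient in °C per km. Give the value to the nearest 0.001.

The quantity depends on a temperature interval, so only the ratio of degree sizes applies; the offset between the scales is irrelevant.
A change of 1°R is a change of 5/9°C, so 2.7 × 5/9 = 1.500.

1.500 °C/km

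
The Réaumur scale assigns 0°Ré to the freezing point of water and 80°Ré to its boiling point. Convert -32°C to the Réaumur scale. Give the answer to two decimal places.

-25.60°Ré

Linearly onto the Réaumur scale: 0 + (-32.0000 / 100) × (80 - 0) = -25.60°Ré.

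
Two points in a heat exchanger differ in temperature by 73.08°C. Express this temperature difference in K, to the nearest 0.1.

Celsius and kelvin degrees are the same size, so the interval is unchanged: 73.1.

73.1 K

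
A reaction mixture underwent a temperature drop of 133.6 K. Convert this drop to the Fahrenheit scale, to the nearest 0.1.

Only the scale ratio 1.8 matters for a change in temperature.
133.6 × 1.8 = 240.5.

240.5°F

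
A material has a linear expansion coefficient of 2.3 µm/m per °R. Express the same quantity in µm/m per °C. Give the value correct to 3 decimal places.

4.140 µm/m per °C

The quantity depends on a temperature interval, so only the ratio of degree sizes applies; the offset between the scales is irrelevant.
A change of 1°C is a change of 1.8°R, so per °C the value is 2.3 × 1.8 = 4.140.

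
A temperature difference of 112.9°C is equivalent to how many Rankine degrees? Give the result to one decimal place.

203.2°R

For a temperature interval the offset drops out; only the factor 1.8 applies.
112.9 × 1.8 = 203.2.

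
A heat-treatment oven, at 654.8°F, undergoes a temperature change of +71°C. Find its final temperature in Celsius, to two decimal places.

417.00°C

Initial temperature in Celsius: (654.8 - 32) × 5/9 = 346.0000°C.
Final Celsius temperature: 346.0000 + 71.0000 = 417.0000°C.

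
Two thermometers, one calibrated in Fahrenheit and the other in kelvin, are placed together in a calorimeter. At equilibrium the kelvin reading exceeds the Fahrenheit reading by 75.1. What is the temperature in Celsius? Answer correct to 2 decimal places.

Let x be the Fahrenheit reading; then the kelvin reading is 5/9·x + 255.372.
(5/9·x + 255.372) - x = 75.1  ⇒  (-4/9)·x = -180.272  ⇒  x = 405.6125°F.
In Celsius: (405.6125 - 32) × 5/9 = 207.56°C.

207.56°C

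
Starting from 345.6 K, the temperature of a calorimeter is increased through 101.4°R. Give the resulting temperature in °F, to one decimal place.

263.8°F

Initial temperature in Celsius: 345.6 - 273.15 = 72.4500°C.
The 101.4°R change is an interval, so only the factor 5/9 applies: +101.4 × 5/9 = +56.3333°C.
Final Celsius temperature: 72.4500 + 56.3333 = 128.7833°C.
In Fahrenheit: 128.7833 × 1.8 + 32 = 263.8°F.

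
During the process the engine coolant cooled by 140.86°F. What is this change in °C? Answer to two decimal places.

78.26°C

For a temperature interval the offset drops out; only the factor 5/9 applies.
140.86 × 5/9 = 78.26.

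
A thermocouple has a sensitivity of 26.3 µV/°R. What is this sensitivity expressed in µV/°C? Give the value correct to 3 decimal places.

47.340 µV/°C

The quantity depends on a temperature interval, so only the ratio of degree sizes applies; the offset between the scales is irrelevant.
A change of 1°C is a change of 1.8°R, so per °C the value is 26.3 × 1.8 = 47.340.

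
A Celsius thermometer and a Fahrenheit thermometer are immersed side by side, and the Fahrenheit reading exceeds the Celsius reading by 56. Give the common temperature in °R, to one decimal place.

545.7°R

Let x be the Celsius reading; then the Fahrenheit reading is 1.8·x + 32.
(1.8·x + 32) - x = 56  ⇒  (0.8)·x = 24  ⇒  x = 30.0000°C.
In Rankine: 30.0000 × 1.8 + 491.67 = 545.7°R.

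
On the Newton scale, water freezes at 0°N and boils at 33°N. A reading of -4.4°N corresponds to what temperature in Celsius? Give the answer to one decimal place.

-13.3°C

Linear interpolation between the fixed points: C = (-4.4 - 0) × 100 / (33 - 0) = -13.3333°C.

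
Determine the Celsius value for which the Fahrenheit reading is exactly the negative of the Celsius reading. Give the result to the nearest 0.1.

Let C be the Celsius reading. The Fahrenheit reading is F = 1.8·C + 32.
Require F = -1·C: 1.8·C + 32 = -1·C.
(2.8)·C = -32  ⇒  C = -11.4.

-11.4°C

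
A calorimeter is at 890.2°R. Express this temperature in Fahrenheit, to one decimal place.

In Celsius: (890.2 - 491.67) × 5/9 = 221.4056°C.
In Fahrenheit: 221.4056 × 1.8 + 32 = 430.5°F.

430.5°F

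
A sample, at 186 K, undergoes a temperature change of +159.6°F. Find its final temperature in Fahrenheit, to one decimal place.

34.7°F

Initial temperature in Celsius: 186 - 273.15 = -87.1500°C.
The 159.6°F change is an interval, so only the factor 5/9 applies: +159.6 × 5/9 = +88.6667°C.
Final Celsius temperature: -87.1500 + 88.6667 = 1.5167°C.
In Fahrenheit: 1.5167 × 1.8 + 32 = 34.7°F.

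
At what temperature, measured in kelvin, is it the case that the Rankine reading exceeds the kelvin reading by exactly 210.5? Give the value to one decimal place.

263.1 K

Let K be the kelvin reading. The Rankine reading is R = 1.8·K.
Require R - K = 210.5: (0.8)·K = 210.5.
K = (210.5) / (0.8) = 263.1.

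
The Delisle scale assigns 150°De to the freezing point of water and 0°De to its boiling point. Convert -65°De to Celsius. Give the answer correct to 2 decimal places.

143.33°C

Linear interpolation between the fixed points: C = (-65 - 150) × 100 / (0 - 150) = 143.3333°C.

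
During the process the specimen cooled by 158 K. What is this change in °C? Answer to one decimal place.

Kelvin and Celsius degrees are the same size, so the interval is unchanged: 158.0.

158.0°C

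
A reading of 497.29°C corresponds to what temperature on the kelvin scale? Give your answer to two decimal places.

770.44 K

In kelvin: 497.2900 + 273.15 = 770.44 K.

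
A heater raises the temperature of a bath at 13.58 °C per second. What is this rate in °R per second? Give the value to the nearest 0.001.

Since only a temperature interval is involved, the additive offset between the scales drops out.
A change of 1°C is a change of 1.8°R, so 13.58 × 1.8 = 24.444.

24.444 °R/second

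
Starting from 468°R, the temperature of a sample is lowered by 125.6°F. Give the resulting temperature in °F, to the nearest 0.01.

-117.27°F

Initial temperature in Celsius: (468 - 491.67) × 5/9 = -13.1500°C.
The 125.6°F change is an interval, so only the factor 5/9 applies: -125.6 × 5/9 = -69.7778°C.
Final Celsius temperature: -13.1500 - 69.7778 = -82.9278°C.
In Fahrenheit: -82.9278 × 1.8 + 32 = -117.27°F.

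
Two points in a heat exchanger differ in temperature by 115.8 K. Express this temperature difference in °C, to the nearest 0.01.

Kelvin and Celsius degrees are the same size, so the interval is unchanged: 115.80.

115.80°C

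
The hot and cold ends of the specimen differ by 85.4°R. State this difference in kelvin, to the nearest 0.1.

For a temperature interval the offset drops out; only the factor 5/9 applies.
85.4 × 5/9 = 47.4.

47.4 K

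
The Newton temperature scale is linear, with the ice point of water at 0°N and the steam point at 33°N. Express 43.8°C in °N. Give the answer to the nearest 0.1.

Linearly onto the Newton scale: 0 + (43.8000 / 100) × (33 - 0) = 14.5°N.

14.5°N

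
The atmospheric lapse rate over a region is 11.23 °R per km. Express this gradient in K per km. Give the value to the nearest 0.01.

6.24 K/km

The quantity depends on a temperature interval, so only the ratio of degree sizes applies; the offset between the scales is irrelevant.
A change of 1°R is a change of 5/9 K, so 11.23 × 5/9 = 6.24.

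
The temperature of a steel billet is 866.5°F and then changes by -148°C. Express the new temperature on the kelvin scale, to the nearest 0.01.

588.76 K

Initial temperature in Celsius: (866.5 - 32) × 5/9 = 463.6111°C.
Final Celsius temperature: 463.6111 - 148.0000 = 315.6111°C.
In kelvin: 315.6111 + 273.15 = 588.76 K.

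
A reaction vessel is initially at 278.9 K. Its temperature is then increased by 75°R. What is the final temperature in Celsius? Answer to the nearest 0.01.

47.42°C

Initial temperature in Celsius: 278.9 - 273.15 = 5.7500°C.
The 75°R change is an interval, so only the factor 5/9 applies: +75 × 5/9 = +41.6667°C.
Final Celsius temperature: 5.7500 + 41.6667 = 47.4167°C.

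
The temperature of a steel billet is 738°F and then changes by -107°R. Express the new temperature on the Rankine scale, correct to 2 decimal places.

Initial temperature in Celsius: (738 - 32) × 5/9 = 392.2222°C.
The 107°R change is an interval, so only the factor 5/9 applies: -107 × 5/9 = -59.4444°C.
Final Celsius temperature: 392.2222 - 59.4444 = 332.7778°C.
In Rankine: 332.7778 × 1.8 + 491.67 = 1090.67°R.

1090.67°R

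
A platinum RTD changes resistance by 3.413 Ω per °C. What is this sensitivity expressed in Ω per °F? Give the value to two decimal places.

1.90 Ω per °F

The quantity depends on a temperature interval, so only the ratio of degree sizes applies; the offset between the scales is irrelevant.
A change of 1°F is a change of 5/9°C, so per °F the value is 3.413 × 5/9 = 1.90.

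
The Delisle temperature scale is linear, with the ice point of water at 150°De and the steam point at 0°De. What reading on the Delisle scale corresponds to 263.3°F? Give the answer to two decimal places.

-42.75°De

First in Celsius: (263.3 - 32) × 5/9 = 128.5000°C.
Linearly onto the Delisle scale: 150 + (128.5000 / 100) × (0 - 150) = -42.75°De.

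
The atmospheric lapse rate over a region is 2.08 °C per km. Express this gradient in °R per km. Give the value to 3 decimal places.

Since only a temperature interval is involved, the additive offset between the scales drops out.
A change of 1°C is a change of 1.8°R, so 2.08 × 1.8 = 3.744.

3.744 °R/km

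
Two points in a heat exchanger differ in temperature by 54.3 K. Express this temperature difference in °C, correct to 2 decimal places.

54.30°C

Kelvin and Celsius degrees are the same size, so the interval is unchanged: 54.30.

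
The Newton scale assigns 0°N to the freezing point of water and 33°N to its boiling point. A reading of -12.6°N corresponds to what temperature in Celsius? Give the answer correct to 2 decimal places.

-38.18°C

Linear interpolation between the fixed points: C = (-12.6 - 0) × 100 / (33 - 0) = -38.1818°C.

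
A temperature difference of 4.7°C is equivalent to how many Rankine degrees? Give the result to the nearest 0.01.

Only the scale ratio 1.8 matters for a change in temperature.
4.7 × 1.8 = 8.46.

8.46°R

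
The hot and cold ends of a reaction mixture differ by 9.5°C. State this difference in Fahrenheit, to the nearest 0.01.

17.10°F

An interval of 1°C corresponds to 1.8°F.
9.5 × 1.8 = 17.10.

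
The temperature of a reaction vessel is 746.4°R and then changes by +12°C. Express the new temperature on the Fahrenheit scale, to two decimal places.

308.33°F

Initial temperature in Celsius: (746.4 - 491.67) × 5/9 = 141.5167°C.
Final Celsius temperature: 141.5167 + 12.0000 = 153.5167°C.
In Fahrenheit: 153.5167 × 1.8 + 32 = 308.33°F.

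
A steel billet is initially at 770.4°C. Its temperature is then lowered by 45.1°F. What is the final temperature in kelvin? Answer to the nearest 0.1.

The 45.1°F change is an interval, so only the factor 5/9 applies: -45.1 × 5/9 = -25.0556°C.
Final Celsius temperature: 770.4000 - 25.0556 = 745.3444°C.
In kelvin: 745.3444 + 273.15 = 1018.5 K.

1018.5 K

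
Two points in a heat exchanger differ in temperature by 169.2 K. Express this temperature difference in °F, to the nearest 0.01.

Only the scale ratio 1.8 matters for a change in temperature.
169.2 × 1.8 = 304.56.

304.56°F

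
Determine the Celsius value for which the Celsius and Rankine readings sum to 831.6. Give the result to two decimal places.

Let C be the Celsius reading. The Rankine reading is R = 1.8·C + 491.67.
Require C + R = 831.6: (2.8)·C + 491.67 = 831.6.
C = (831.6 - 491.67) / (2.8) = 121.40.

121.40°C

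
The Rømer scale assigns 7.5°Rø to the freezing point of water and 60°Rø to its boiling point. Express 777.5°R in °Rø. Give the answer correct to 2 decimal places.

First in Celsius: (777.5 - 491.67) × 5/9 = 158.7944°C.
Linearly onto the Rømer scale: 7.5 + (158.7944 / 100) × (60 - 7.5) = 90.87°Rø.

90.87°Rø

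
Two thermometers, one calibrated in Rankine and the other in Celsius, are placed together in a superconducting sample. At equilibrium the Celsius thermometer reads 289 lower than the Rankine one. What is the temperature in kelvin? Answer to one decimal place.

Let x be the Rankine reading; then the Celsius reading is 5/9·x - 273.15.
(5/9·x - 273.15) - x = -289  ⇒  (-4/9)·x = -15.85  ⇒  x = 35.6625°R.
In Celsius: (35.6625 - 491.67) × 5/9 = -253.3375°C.
In kelvin: -253.3375 + 273.15 = 19.8 K.

19.8 K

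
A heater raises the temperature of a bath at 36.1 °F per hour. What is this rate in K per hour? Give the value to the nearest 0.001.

20.056 K/hour

The quantity depends on a temperature interval, so only the ratio of degree sizes applies; the offset between the scales is irrelevant.
A change of 1°F is a change of 5/9 K, so 36.1 × 5/9 = 20.056.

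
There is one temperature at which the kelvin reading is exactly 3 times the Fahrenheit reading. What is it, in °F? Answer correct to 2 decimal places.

104.47°F

Let F be the Fahrenheit reading. The kelvin reading is K = 5/9·F + 255.372.
Require K = 3·F: 5/9·F + 255.372 = 3·F.
(-22/9)·F = -255.372  ⇒  F = 104.47.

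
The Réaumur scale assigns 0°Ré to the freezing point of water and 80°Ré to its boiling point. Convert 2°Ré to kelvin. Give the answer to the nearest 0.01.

Linear interpolation between the fixed points: C = (2 - 0) × 100 / (80 - 0) = 2.5000°C.
Then 2.5000 + 273.15 = 275.65 K.

275.65 K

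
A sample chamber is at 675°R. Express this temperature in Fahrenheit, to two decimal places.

In Celsius: (675 - 491.67) × 5/9 = 101.8500°C.
In Fahrenheit: 101.8500 × 1.8 + 32 = 215.33°F.

215.33°F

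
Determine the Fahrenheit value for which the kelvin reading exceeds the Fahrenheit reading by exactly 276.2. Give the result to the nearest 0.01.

-46.86°F

Let F be the Fahrenheit reading. The kelvin reading is K = 5/9·F + 255.372.
Require K - F = 276.2: (-4/9)·F + 255.372 = 276.2.
F = (276.2 - 255.372) / (-4/9) = -46.86.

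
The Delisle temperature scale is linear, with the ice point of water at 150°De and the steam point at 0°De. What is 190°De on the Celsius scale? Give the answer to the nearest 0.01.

-26.67°C

Linear interpolation between the fixed points: C = (190 - 150) × 100 / (0 - 150) = -26.6667°C.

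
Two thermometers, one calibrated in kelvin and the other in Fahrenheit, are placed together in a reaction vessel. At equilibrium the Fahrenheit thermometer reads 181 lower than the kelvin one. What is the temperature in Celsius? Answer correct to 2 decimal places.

Let x be the kelvin reading; then the Fahrenheit reading is 1.8·x - 459.67.
(1.8·x - 459.67) - x = -181  ⇒  (0.8)·x = 278.67  ⇒  x = 348.3375 K.
In Celsius: 348.3375 - 273.15 = 75.19°C.

75.19°C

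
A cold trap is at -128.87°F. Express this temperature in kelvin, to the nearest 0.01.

183.78 K

In Celsius: (-128.87 - 32) × 5/9 = -89.3722°C.
In kelvin: -89.3722 + 273.15 = 183.78 K.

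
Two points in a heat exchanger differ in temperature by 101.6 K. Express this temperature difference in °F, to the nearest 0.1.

Only the scale ratio 1.8 matters for a change in temperature.
101.6 × 1.8 = 182.9.

182.9°F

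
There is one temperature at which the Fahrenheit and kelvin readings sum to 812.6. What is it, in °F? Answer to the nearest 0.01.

Let F be the Fahrenheit reading. The kelvin reading is K = 5/9·F + 255.372.
Require F + K = 812.6: (14/9)·F + 255.372 = 812.6.
F = (812.6 - 255.372) / (14/9) = 358.22.

358.22°F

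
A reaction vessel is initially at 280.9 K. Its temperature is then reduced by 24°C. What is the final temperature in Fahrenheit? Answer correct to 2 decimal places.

2.75°F

Initial temperature in Celsius: 280.9 - 273.15 = 7.7500°C.
Final Celsius temperature: 7.7500 - 24.0000 = -16.2500°C.
In Fahrenheit: -16.2500 × 1.8 + 32 = 2.75°F.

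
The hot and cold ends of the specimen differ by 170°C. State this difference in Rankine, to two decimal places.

306.00°R

Only the scale ratio 1.8 matters for a change in temperature.
170 × 1.8 = 306.00.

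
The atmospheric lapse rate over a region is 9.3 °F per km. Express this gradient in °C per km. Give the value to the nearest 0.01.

Since only a temperature interval is involved, the additive offset between the scales drops out.
A change of 1°F is a change of 5/9°C, so 9.3 × 5/9 = 5.17.

5.17 °C/km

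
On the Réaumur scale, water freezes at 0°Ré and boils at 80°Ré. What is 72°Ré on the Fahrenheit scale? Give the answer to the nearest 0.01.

Linear interpolation between the fixed points: C = (72 - 0) × 100 / (80 - 0) = 90.0000°C.
Then 90.0000 × 1.8 + 32 = 194.00°F.

194.00°F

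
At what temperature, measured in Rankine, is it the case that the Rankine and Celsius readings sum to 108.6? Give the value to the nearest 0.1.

Let R be the Rankine reading. The Celsius reading is C = 5/9·R - 273.15.
Require R + C = 108.6: (14/9)·R - 273.15 = 108.6.
R = (108.6 + 273.15) / (14/9) = 245.4.

245.4°R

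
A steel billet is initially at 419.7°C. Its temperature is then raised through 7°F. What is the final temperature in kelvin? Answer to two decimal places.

The 7°F change is an interval, so only the factor 5/9 applies: +7 × 5/9 = +3.8889°C.
Final Celsius temperature: 419.7000 + 3.8889 = 423.5889°C.
In kelvin: 423.5889 + 273.15 = 696.74 K.

696.74 K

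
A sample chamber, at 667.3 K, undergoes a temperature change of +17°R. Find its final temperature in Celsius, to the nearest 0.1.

403.6°C

Initial temperature in Celsius: 667.3 - 273.15 = 394.1500°C.
The 17°R change is an interval, so only the factor 5/9 applies: +17 × 5/9 = +9.4444°C.
Final Celsius temperature: 394.1500 + 9.4444 = 403.5944°C.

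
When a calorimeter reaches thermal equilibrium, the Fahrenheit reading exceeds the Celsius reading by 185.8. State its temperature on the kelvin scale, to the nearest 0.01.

465.40 K

Let x be the Fahrenheit reading; then the Celsius reading is 5/9·x - 17.7778.
(5/9·x - 17.7778) - x = -185.8  ⇒  (-4/9)·x = -168.022  ⇒  x = 378.0500°F.
In Celsius: (378.05 - 32) × 5/9 = 192.2500°C.
In kelvin: 192.2500 + 273.15 = 465.40 K.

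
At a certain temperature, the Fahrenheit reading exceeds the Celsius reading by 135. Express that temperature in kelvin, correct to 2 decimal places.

Let x be the Fahrenheit reading; then the Celsius reading is 5/9·x - 17.7778.
(5/9·x - 17.7778) - x = -135  ⇒  (-4/9)·x = -117.222  ⇒  x = 263.7500°F.
In Celsius: (263.75 - 32) × 5/9 = 128.7500°C.
In kelvin: 128.7500 + 273.15 = 401.90 K.

401.90 K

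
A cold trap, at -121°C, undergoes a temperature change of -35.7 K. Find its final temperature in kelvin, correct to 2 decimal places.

The 35.7 K change is an interval; Kelvin and Celsius degrees are the same size, so ΔC = -35.7°C.
Final Celsius temperature: -121.0000 - 35.7000 = -156.7000°C.
In kelvin: -156.7000 + 273.15 = 116.45 K.

116.45 K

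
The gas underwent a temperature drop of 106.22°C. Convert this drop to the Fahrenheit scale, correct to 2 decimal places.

191.20°F

For a temperature interval the offset drops out; only the factor 1.8 applies.
106.22 × 1.8 = 191.20.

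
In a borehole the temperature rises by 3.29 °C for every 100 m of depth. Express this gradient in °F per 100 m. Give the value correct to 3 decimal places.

Since only a temperature interval is involved, the additive offset between the scales drops out.
A change of 1°C is a change of 1.8°F, so 3.29 × 1.8 = 5.922.

5.922 °F/100 m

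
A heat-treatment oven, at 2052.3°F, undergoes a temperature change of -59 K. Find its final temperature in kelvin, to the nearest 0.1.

Initial temperature in Celsius: (2052.3 - 32) × 5/9 = 1122.3889°C.
The 59 K change is an interval; Kelvin and Celsius degrees are the same size, so ΔC = -59°C.
Final Celsius temperature: 1122.3889 - 59.0000 = 1063.3889°C.
In kelvin: 1063.3889 + 273.15 = 1336.5 K.

1336.5 K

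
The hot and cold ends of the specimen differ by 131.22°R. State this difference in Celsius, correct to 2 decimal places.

An interval of 1°R corresponds to 5/9°C.
131.22 × 5/9 = 72.90.

72.90°C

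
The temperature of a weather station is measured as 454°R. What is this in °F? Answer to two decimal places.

In Celsius: (454 - 491.67) × 5/9 = -20.9278°C.
In Fahrenheit: -20.9278 × 1.8 + 32 = -5.67°F.

-5.67°F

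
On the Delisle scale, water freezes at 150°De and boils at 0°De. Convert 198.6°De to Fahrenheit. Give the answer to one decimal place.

Linear interpolation between the fixed points: C = (198.6 - 150) × 100 / (0 - 150) = -32.4000°C.
Then -32.4000 × 1.8 + 32 = -26.3°F.

-26.3°F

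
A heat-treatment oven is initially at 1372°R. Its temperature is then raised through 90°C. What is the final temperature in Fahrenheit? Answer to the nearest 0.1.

1074.3°F

Initial temperature in Celsius: (1372 - 491.67) × 5/9 = 489.0722°C.
Final Celsius temperature: 489.0722 + 90.0000 = 579.0722°C.
In Fahrenheit: 579.0722 × 1.8 + 32 = 1074.3°F.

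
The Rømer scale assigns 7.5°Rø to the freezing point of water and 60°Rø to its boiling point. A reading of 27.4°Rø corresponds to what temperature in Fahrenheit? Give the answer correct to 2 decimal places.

Linear interpolation between the fixed points: C = (27.4 - 7.5) × 100 / (60 - 7.5) = 37.9048°C.
Then 37.9048 × 1.8 + 32 = 100.23°F.

100.23°F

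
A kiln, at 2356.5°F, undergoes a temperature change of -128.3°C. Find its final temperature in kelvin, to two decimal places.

Initial temperature in Celsius: (2356.5 - 32) × 5/9 = 1291.3889°C.
Final Celsius temperature: 1291.3889 - 128.3000 = 1163.0889°C.
In kelvin: 1163.0889 + 273.15 = 1436.24 K.

1436.24 K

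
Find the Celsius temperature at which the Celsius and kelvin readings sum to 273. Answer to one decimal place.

Let C be the Celsius reading. The kelvin reading is K = 1·C + 273.15.
Require C + K = 273: (2)·C + 273.15 = 273.
C = (273 - 273.15) / (2) = -0.1.

-0.1°C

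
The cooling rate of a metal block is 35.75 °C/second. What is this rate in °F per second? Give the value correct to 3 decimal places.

The quantity depends on a temperature interval, so only the ratio of degree sizes applies; the offset between the scales is irrelevant.
A change of 1°C is a change of 1.8°F, so 35.75 × 1.8 = 64.350.

64.350 °F/second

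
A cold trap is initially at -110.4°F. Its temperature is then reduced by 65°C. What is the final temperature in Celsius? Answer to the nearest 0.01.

-144.11°C

Initial temperature in Celsius: (-110.4 - 32) × 5/9 = -79.1111°C.
Final Celsius temperature: -79.1111 - 65.0000 = -144.1111°C.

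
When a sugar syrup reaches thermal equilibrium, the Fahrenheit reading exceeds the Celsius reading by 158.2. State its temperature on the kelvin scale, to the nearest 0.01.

Let x be the Celsius reading; then the Fahrenheit reading is 1.8·x + 32.
(1.8·x + 32) - x = 158.2  ⇒  (0.8)·x = 126.2  ⇒  x = 157.7500°C.
In kelvin: 157.7500 + 273.15 = 430.90 K.

430.90 K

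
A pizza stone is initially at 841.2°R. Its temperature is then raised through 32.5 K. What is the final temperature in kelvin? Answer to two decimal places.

499.83 K

Initial temperature in Celsius: (841.2 - 491.67) × 5/9 = 194.1833°C.
The 32.5 K change is an interval; Kelvin and Celsius degrees are the same size, so ΔC = +32.5°C.
Final Celsius temperature: 194.1833 + 32.5000 = 226.6833°C.
In kelvin: 226.6833 + 273.15 = 499.83 K.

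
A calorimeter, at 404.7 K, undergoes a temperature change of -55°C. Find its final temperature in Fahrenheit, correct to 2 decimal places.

169.79°F

Initial temperature in Celsius: 404.7 - 273.15 = 131.5500°C.
Final Celsius temperature: 131.5500 - 55.0000 = 76.5500°C.
In Fahrenheit: 76.5500 × 1.8 + 32 = 169.79°F.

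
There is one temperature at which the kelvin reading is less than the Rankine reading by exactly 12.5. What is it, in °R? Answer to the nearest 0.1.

Let R be the Rankine reading. The kelvin reading is K = 5/9·R.
Require K - R = -12.5: (-4/9)·R = -12.5.
R = (-12.5) / (-4/9) = 28.1.

28.1°R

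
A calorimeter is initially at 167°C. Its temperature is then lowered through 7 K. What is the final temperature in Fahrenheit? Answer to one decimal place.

320.0°F

The 7 K change is an interval; Kelvin and Celsius degrees are the same size, so ΔC = -7°C.
Final Celsius temperature: 167.0000 - 7.0000 = 160.0000°C.
In Fahrenheit: 160.0000 × 1.8 + 32 = 320.0°F.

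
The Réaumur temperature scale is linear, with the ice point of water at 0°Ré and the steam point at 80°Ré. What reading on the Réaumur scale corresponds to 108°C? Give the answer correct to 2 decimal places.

Linearly onto the Réaumur scale: 0 + (108.0000 / 100) × (80 - 0) = 86.40°Ré.

86.40°Ré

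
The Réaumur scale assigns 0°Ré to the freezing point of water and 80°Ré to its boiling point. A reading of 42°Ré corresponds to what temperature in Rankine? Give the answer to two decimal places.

586.17°R

Linear interpolation between the fixed points: C = (42 - 0) × 100 / (80 - 0) = 52.5000°C.
Then 52.5000 × 1.8 + 491.67 = 586.17°R.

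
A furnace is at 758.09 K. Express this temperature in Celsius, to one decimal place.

484.9°C

In Celsius: 758.09 - 273.15 = 484.9400°C.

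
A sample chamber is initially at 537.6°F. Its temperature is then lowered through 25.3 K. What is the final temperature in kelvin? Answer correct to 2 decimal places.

528.74 K

Initial temperature in Celsius: (537.6 - 32) × 5/9 = 280.8889°C.
The 25.3 K change is an interval; Kelvin and Celsius degrees are the same size, so ΔC = -25.3°C.
Final Celsius temperature: 280.8889 - 25.3000 = 255.5889°C.
In kelvin: 255.5889 + 273.15 = 528.74 K.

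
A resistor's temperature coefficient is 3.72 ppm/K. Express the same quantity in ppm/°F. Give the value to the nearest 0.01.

The quantity depends on a temperature interval, so only the ratio of degree sizes applies; the offset between the scales is irrelevant.
A change of 1°F is a change of 5/9 K, so per °F the value is 3.72 × 5/9 = 2.07.

2.07 ppm/°F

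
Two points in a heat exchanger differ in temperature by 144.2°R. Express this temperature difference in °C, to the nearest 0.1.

80.1°C

For a temperature interval the offset drops out; only the factor 5/9 applies.
144.2 × 5/9 = 80.1.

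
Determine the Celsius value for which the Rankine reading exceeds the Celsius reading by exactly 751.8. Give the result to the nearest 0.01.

Let C be the Celsius reading. The Rankine reading is R = 1.8·C + 491.67.
Require R - C = 751.8: (0.8)·C + 491.67 = 751.8.
C = (751.8 - 491.67) / (0.8) = 325.16.

325.16°C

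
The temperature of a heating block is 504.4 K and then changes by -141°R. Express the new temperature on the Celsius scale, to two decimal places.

Initial temperature in Celsius: 504.4 - 273.15 = 231.2500°C.
The 141°R change is an interval, so only the factor 5/9 applies: -141 × 5/9 = -78.3333°C.
Final Celsius temperature: 231.2500 - 78.3333 = 152.9167°C.

152.92°C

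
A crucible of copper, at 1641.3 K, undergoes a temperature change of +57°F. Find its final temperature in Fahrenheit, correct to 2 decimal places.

Initial temperature in Celsius: 1641.3 - 273.15 = 1368.1500°C.
The 57°F change is an interval, so only the factor 5/9 applies: +57 × 5/9 = +31.6667°C.
Final Celsius temperature: 1368.1500 + 31.6667 = 1399.8167°C.
In Fahrenheit: 1399.8167 × 1.8 + 32 = 2551.67°F.

2551.67°F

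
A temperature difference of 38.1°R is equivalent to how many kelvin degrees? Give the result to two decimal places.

An interval of 1°R corresponds to 5/9 K.
38.1 × 5/9 = 21.17.

21.17 K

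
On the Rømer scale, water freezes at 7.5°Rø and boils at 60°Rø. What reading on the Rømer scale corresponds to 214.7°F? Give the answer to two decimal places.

First in Celsius: (214.7 - 32) × 5/9 = 101.5000°C.
Linearly onto the Rømer scale: 7.5 + (101.5000 / 100) × (60 - 7.5) = 60.79°Rø.

60.79°Rø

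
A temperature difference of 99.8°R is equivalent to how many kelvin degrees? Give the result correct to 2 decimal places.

55.44 K

Only the scale ratio 5/9 matters for a change in temperature.
99.8 × 5/9 = 55.44.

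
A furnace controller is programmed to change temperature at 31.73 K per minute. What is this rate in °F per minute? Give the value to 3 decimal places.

The quantity depends on a temperature interval, so only the ratio of degree sizes applies; the offset between the scales is irrelevant.
A change of 1 K is a change of 1.8°F, so 31.73 × 1.8 = 57.114.

57.114 °F/minute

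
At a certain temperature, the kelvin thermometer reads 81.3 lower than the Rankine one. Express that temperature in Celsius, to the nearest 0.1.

Let x be the Rankine reading; then the kelvin reading is 5/9·x.
(5/9·x) - x = -81.3  ⇒  (-4/9)·x = -81.3  ⇒  x = 182.9250°R.
In Celsius: (182.925 - 491.67) × 5/9 = -171.5°C.

-171.5°C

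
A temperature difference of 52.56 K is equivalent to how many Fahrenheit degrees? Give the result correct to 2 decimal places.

Only the scale ratio 1.8 matters for a change in temperature.
52.56 × 1.8 = 94.61.

94.61°F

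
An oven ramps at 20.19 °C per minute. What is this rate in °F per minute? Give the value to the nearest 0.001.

36.342 °F/minute

Since only a temperature interval is involved, the additive offset between the scales drops out.
A change of 1°C is a change of 1.8°F, so 20.19 × 1.8 = 36.342.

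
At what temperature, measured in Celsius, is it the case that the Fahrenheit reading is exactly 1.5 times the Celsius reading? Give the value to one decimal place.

-106.7°C

Let C be the Celsius reading. The Fahrenheit reading is F = 1.8·C + 32.
Require F = 1.5·C: 1.8·C + 32 = 1.5·C.
(0.3)·C = -32  ⇒  C = -106.7.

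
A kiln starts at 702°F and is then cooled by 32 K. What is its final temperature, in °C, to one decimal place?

340.2°C

Initial temperature in Celsius: (702 - 32) × 5/9 = 372.2222°C.
The 32 K change is an interval; Kelvin and Celsius degrees are the same size, so ΔC = -32°C.
Final Celsius temperature: 372.2222 - 32.0000 = 340.2222°C.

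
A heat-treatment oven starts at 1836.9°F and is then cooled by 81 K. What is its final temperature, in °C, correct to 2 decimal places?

Initial temperature in Celsius: (1836.9 - 32) × 5/9 = 1002.7222°C.
The 81 K change is an interval; Kelvin and Celsius degrees are the same size, so ΔC = -81°C.
Final Celsius temperature: 1002.7222 - 81.0000 = 921.7222°C.

921.72°C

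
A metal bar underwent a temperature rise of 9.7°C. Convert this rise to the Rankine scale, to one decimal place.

17.5°R

Only the scale ratio 1.8 matters for a change in temperature.
9.7 × 1.8 = 17.5.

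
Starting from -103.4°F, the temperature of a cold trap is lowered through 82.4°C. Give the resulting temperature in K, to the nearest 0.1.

Initial temperature in Celsius: (-103.4 - 32) × 5/9 = -75.2222°C.
Final Celsius temperature: -75.2222 - 82.4000 = -157.6222°C.
In kelvin: -157.6222 + 273.15 = 115.5 K.

115.5 K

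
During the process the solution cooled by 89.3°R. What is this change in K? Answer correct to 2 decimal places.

An interval of 1°R corresponds to 5/9 K.
89.3 × 5/9 = 49.61.

49.61 K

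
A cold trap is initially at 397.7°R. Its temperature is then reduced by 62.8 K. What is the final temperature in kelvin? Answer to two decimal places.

158.14 K

Initial temperature in Celsius: (397.7 - 491.67) × 5/9 = -52.2056°C.
The 62.8 K change is an interval; Kelvin and Celsius degrees are the same size, so ΔC = -62.8°C.
Final Celsius temperature: -52.2056 - 62.8000 = -115.0056°C.
In kelvin: -115.0056 + 273.15 = 158.14 K.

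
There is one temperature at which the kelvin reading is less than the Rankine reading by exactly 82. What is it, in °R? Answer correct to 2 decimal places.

Let R be the Rankine reading. The kelvin reading is K = 5/9·R.
Require K - R = -82: (-4/9)·R = -82.
R = (-82) / (-4/9) = 184.50.

184.50°R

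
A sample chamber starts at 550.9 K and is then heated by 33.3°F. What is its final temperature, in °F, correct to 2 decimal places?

Initial temperature in Celsius: 550.9 - 273.15 = 277.7500°C.
The 33.3°F change is an interval, so only the factor 5/9 applies: +33.3 × 5/9 = +18.5000°C.
Final Celsius temperature: 277.7500 + 18.5000 = 296.2500°C.
In Fahrenheit: 296.2500 × 1.8 + 32 = 565.25°F.

565.25°F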